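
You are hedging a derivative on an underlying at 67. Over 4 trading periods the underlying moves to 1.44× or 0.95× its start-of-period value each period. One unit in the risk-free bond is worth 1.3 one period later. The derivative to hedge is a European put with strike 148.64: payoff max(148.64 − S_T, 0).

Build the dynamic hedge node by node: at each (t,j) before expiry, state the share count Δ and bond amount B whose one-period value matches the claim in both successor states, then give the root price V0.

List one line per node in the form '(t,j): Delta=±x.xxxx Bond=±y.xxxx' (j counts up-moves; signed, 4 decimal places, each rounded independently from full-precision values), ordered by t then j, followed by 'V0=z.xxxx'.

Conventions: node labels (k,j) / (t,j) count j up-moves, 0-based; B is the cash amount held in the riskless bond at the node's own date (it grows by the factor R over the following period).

The replicating-portfolio and risk-neutral prices coincide; use p* = (1.3−0.95)/(1.44−0.95) = 0.7143 for the latter.
Expiry values: V(4,0)=94.0681, V(4,1)=65.9205, V(4,2)=23.2546, V(4,3)=0.0000, V(4,4)=0.0000
(3,0): S=57.4441. Δ = (V_up−V_dn)/(S_up−S_dn) = (65.9205−94.0681)/(82.7195−54.5719) = -1.0000. V = [p*·65.9205 + (1−p*)·94.0681]/1.3 = 56.8943. B = V − Δ·S = 114.3385.
(3,1): S=87.0732. Δ = (V_up−V_dn)/(S_up−S_dn) = (23.2546−65.9205)/(125.3854−82.7195) = -1.0000. V = [p*·23.2546 + (1−p*)·65.9205]/1.3 = 27.2653. B = V − Δ·S = 114.3385.
(3,2): S=131.9846. Δ = (V_up−V_dn)/(S_up−S_dn) = (0.0000−23.2546)/(190.0579−125.3854) = -0.3596. V = [p*·0.0000 + (1−p*)·23.2546]/1.3 = 5.1109. B = V − Δ·S = 52.5693.
(3,3): S=200.0609. Δ = (V_up−V_dn)/(S_up−S_dn) = (0.0000−0.0000)/(288.0877−190.0579) = 0.0000. V = [p*·0.0000 + (1−p*)·0.0000]/1.3 = 0.0000. B = V − Δ·S = 0.0000.
(2,0): S=60.4675. Δ = (V_up−V_dn)/(S_up−S_dn) = (27.2653−56.8943)/(87.0732−57.4441) = -1.0000. V = [p*·27.2653 + (1−p*)·56.8943]/1.3 = 27.4852. B = V − Δ·S = 87.9527.
(2,1): S=91.6560. Δ = (V_up−V_dn)/(S_up−S_dn) = (5.1109−27.2653)/(131.9846−87.0732) = -0.4933. V = [p*·5.1109 + (1−p*)·27.2653]/1.3 = 8.8006. B = V − Δ·S = 54.0135.
(2,2): S=138.9312. Δ = (V_up−V_dn)/(S_up−S_dn) = (0.0000−5.1109)/(200.0609−131.9846) = -0.0751. V = [p*·0.0000 + (1−p*)·5.1109]/1.3 = 1.1233. B = V − Δ·S = 11.5537.
(1,0): S=63.6500. Δ = (V_up−V_dn)/(S_up−S_dn) = (8.8006−27.4852)/(91.6560−60.4675) = -0.5991. V = [p*·8.8006 + (1−p*)·27.4852]/1.3 = 10.8762. B = V − Δ·S = 49.0080.
(1,1): S=96.4800. Δ = (V_up−V_dn)/(S_up−S_dn) = (1.1233−8.8006)/(138.9312−91.6560) = -0.1624. V = [p*·1.1233 + (1−p*)·8.8006]/1.3 = 2.5514. B = V − Δ·S = 18.2193.
(0,0): S=67.0000. Δ = (V_up−V_dn)/(S_up−S_dn) = (2.5514−10.8762)/(96.4800−63.6500) = -0.2536. V = [p*·2.5514 + (1−p*)·10.8762]/1.3 = 3.7922. B = V − Δ·S = 20.7816.
Check: Δ(0,0)·S0 + B(0,0) = 3.7922 = V0.

(0,0): Delta=-0.2536 Bond=20.7816
(1,0): Delta=-0.5991 Bond=49.0080
(1,1): Delta=-0.1624 Bond=18.2193
(2,0): Delta=-1.0000 Bond=87.9527
(2,1): Delta=-0.4933 Bond=54.0135
(2,2): Delta=-0.0751 Bond=11.5537
(3,0): Delta=-1.0000 Bond=114.3385
(3,1): Delta=-1.0000 Bond=114.3385
(3,2): Delta=-0.3596 Bond=52.5693
(3,3): Delta=0.0000 Bond=0.0000
V0=3.7922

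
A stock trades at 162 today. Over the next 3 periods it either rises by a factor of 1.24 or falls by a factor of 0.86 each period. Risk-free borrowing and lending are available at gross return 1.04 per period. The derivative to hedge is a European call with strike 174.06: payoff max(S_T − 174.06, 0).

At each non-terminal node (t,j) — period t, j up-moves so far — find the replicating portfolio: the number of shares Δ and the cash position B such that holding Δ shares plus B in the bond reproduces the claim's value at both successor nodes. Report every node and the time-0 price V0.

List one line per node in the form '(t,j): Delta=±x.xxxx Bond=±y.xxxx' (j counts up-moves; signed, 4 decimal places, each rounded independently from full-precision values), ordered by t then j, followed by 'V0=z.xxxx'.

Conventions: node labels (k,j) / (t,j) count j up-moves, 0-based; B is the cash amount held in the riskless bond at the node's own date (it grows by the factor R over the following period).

The replicating-portfolio and risk-neutral prices coincide; use p* = (1.04−0.86)/(1.24−0.86) = 0.4737 for the latter.
Terminal payoffs: V(3,0)=0.0000, V(3,1)=0.0000, V(3,2)=40.1584, V(3,3)=134.8131
  t=2,j=0: stock 119.8152 → up 148.5708 (V=0.0000), down 103.0411 (V=0.0000). Price 0.0000; hedge Δ=0.0000, bond B=0.0000.
  t=2,j=1: stock 172.7568 → up 214.2184 (V=40.1584), down 148.5708 (V=0.0000). Price 18.2908; hedge Δ=0.6117, bond B=-87.3893.
  t=2,j=2: stock 249.0912 → up 308.8731 (V=134.8131), down 214.2184 (V=40.1584). Price 81.7258; hedge Δ=1.0000, bond B=-167.3654.
  t=1,j=0: stock 139.3200 → up 172.7568 (V=18.2908), down 119.8152 (V=0.0000). Price 8.3308; hedge Δ=0.3455, bond B=-39.8028.
  t=1,j=1: stock 200.8800 → up 249.0912 (V=81.7258), down 172.7568 (V=18.2908). Price 46.4798; hedge Δ=0.8310, bond B=-120.4545.
  t=0,j=0: stock 162.0000 → up 200.8800 (V=46.4798), down 139.3200 (V=8.3308). Price 25.3859; hedge Δ=0.6197, bond B=-75.0060.
Verification: the root portfolio costs Δ(0,0)·S0 + B(0,0) = 25.3859, matching V0.

(0,0): Delta=0.6197 Bond=-75.0060
(1,0): Delta=0.3455 Bond=-39.8028
(1,1): Delta=0.8310 Bond=-120.4545
(2,0): Delta=0.0000 Bond=0.0000
(2,1): Delta=0.6117 Bond=-87.3893
(2,2): Delta=1.0000 Bond=-167.3654
V0=25.3859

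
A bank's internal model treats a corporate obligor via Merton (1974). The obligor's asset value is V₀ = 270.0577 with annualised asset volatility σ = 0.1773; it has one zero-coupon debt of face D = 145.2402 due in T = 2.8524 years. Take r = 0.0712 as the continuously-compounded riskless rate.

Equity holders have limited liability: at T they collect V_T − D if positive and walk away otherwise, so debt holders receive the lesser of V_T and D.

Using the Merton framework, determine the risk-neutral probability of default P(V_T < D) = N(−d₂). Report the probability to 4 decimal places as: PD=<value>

Apply the equity-as-call identities (strike 145.2402, horizon 2.8524 years):
d₁ = [ln(V₀/D) + (r + σ²/2)T] / (σ√T)
   = [ln(270.0577/145.2402) + (0.0712 + 0.5·0.1773²)·2.8524] / (0.1773·√2.8524)
   = [0.620247 + 0.247924] / 0.299443 = 2.899286
d₂ = d₁ − σ√T = 2.899286 − 0.299443 = 2.599844
risk-neutral PD = N(−d₂) = N(-2.599844) = 0.004663

PD=0.0047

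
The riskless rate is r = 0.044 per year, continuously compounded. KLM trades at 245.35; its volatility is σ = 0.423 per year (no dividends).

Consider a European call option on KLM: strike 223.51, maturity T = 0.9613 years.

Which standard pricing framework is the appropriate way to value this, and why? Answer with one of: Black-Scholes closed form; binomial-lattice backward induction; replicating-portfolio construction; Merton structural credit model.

framework: Black-Scholes closed form

Key observation: a European-exercise option on KLM struck at 223.51 — a GBM underlying with constant parameters — admits an analytic price: the data contain no early exercise, no discrete tree, no debt structure.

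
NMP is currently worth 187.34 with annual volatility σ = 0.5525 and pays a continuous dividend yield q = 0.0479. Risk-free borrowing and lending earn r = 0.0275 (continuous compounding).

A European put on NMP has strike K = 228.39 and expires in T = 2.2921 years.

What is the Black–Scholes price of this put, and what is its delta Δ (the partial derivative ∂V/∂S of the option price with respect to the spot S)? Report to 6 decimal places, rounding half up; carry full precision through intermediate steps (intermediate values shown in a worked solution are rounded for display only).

σ√T = 0.5525·√2.2921 = 0.836467
d₁ = (ln(S/K) + (r−q+σ²/2)T) / (σ√T) = (ln(187.34/228.39) + (0.0275−0.0479+0.5525²/2)·2.2921) / 0.836467 = (-0.198130 + 0.303080) / 0.836467 = 0.125469
d₂ = d₁ − σ√T = 0.125469 − 0.836467 = -0.710999
e^{−rT} = 0.938913
e^{−qT} = 0.896021
N(−d₁) = 0.450076,  N(−d₂) = 0.761457
Put price V = K·e^{−rT}·N(−d₂) − S·e^{−qT}·N(−d₁) = 163.285631 − 75.550042 = 87.735590
Δ = −e^{−qT}·N(−d₁) = -0.403278

price = 87.735590
Δ = -0.403278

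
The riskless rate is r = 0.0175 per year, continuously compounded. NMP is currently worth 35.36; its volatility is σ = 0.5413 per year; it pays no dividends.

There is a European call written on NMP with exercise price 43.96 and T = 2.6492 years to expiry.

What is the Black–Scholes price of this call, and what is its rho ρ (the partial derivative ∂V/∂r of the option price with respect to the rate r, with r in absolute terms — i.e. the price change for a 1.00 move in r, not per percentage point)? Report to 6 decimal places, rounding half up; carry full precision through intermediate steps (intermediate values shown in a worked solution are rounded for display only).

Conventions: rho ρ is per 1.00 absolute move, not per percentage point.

price = 10.090360
ρ = 29.209618

σ√T = 0.5413·√2.6492 = 0.881040
d₁ = (ln(S/K) + (r+σ²/2)T) / (σ√T) = (ln(35.36/43.96) + (0.0175+0.5413²/2)·2.6492) / 0.881040 = (-0.217699 + 0.434476) / 0.881040 = 0.246047
d₂ = d₁ − σ√T = 0.246047 − 0.881040 = -0.634992
e^{−rT} = 0.954697
N(d₁) = 0.597177,  N(d₂) = 0.262717
Call price V = S·N(d₁) − K·e^{−rT}·N(d₂) = 21.116186 − 11.025826 = 10.090360
ρ = K·T·e^{−rT}·N(d₂) = 29.209618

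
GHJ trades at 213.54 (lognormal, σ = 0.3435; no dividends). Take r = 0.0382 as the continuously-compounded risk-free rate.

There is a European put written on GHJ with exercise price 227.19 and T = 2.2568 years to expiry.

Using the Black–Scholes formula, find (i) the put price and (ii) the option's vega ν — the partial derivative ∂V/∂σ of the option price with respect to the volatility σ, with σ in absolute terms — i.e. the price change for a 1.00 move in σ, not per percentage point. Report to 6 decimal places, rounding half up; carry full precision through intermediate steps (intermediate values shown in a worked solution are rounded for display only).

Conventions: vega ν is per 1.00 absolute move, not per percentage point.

σ√T = 0.3435·√2.2568 = 0.516028
d₁ = (ln(S/K) + (r+σ²/2)T) / (σ√T) = (ln(213.54/227.19) + (0.0382+0.3435²/2)·2.2568) / 0.516028 = (-0.061963 + 0.219352) / 0.516028 = 0.305002
d₂ = d₁ − σ√T = 0.305002 − 0.516028 = -0.211026
e^{−rT} = 0.917402
N(−d₁) = 0.380182,  N(−d₂) = 0.583566
Put price V = K·e^{−rT}·N(−d₂) − S·N(−d₁) = 121.629543 − 81.184110 = 40.445433
φ(d₁) = (1/√(2π))·e^{−d₁²/2} = 0.380811
ν = S·φ(d₁)·√T = 122.161799

price = 40.445433
ν = 122.161799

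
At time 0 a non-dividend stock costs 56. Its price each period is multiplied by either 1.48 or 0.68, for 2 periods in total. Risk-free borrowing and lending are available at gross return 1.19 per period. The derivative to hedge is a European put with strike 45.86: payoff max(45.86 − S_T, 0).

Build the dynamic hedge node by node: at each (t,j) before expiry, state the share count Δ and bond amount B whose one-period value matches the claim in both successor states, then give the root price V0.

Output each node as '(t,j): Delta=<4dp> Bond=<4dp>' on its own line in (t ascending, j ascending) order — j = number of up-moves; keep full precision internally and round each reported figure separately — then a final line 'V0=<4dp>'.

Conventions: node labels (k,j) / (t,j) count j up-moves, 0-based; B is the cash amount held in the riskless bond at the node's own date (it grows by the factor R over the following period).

Since d<R<u, set p* = (R−d)/(u−d) = 0.6375; price each node as the discounted p*-expectation of its children.
Payoffs at expiry: V(2,0)=19.9656, V(2,1)=0.0000, V(2,2)=0.0000
(1,0): S=38.0800. Δ = (V_up−V_dn)/(S_up−S_dn) = (0.0000−19.9656)/(56.3584−25.8944) = -0.6554. V = [p*·0.0000 + (1−p*)·19.9656]/1.19 = 6.0820. B = V − Δ·S = 31.0390.
(1,1): S=82.8800. Δ = (V_up−V_dn)/(S_up−S_dn) = (0.0000−0.0000)/(122.6624−56.3584) = 0.0000. V = [p*·0.0000 + (1−p*)·0.0000]/1.19 = 0.0000. B = V − Δ·S = 0.0000.
(0,0): S=56.0000. Δ = (V_up−V_dn)/(S_up−S_dn) = (0.0000−6.0820)/(82.8800−38.0800) = -0.1358. V = [p*·0.0000 + (1−p*)·6.0820]/1.19 = 1.8527. B = V − Δ·S = 9.4551.
Check: Δ(0,0)·S0 + B(0,0) = 1.8527 = V0.

(0,0): Delta=-0.1358 Bond=9.4551
(1,0): Delta=-0.6554 Bond=31.0390
(1,1): Delta=0.0000 Bond=0.0000
V0=1.8527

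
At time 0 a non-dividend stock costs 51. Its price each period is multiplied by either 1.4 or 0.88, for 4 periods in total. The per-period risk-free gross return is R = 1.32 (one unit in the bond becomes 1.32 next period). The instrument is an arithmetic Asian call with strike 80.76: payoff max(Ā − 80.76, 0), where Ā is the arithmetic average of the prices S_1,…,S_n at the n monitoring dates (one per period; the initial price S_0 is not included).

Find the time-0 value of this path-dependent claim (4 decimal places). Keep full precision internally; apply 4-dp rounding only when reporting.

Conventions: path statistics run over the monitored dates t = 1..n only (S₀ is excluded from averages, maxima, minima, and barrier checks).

Under the martingale measure an up-move has probability p* = 0.8462; value the claim as the probability-weighted average of per-path payoffs, discounted 4 periods at R = 1.32.
Enumerate all 2^4 = 16 price paths (U = up ×1.4, D = down ×0.88); each path with k up-moves has probability p*^k·(1−p*)^(4−k).
DDDD: Ā=37.4285, payoff=0.0000, prob=0.000560
UDDD: Ā=59.5453, payoff=0.0000, prob=0.003081
DUDD: Ā=52.9153, payoff=0.0000, prob=0.003081
UUDD: Ā=84.1835, payoff=3.4235, prob=0.016946
DDUD: Ā=47.0809, payoff=0.0000, prob=0.003081
UDUD: Ā=74.9015, payoff=0.0000, prob=0.016946
DUUD: Ā=68.2715, payoff=0.0000, prob=0.016946
UUUD: Ā=108.6137, payoff=27.8537, prob=0.093204
DDDU: Ā=41.9466, payoff=0.0000, prob=0.003081
UDDU: Ā=66.7333, payoff=0.0000, prob=0.016946
DUDU: Ā=60.1033, payoff=0.0000, prob=0.016946
UUDU: Ā=95.6189, payoff=14.8589, prob=0.093204
DDUU: Ā=54.2689, payoff=0.0000, prob=0.016946
UDUU: Ā=86.3369, payoff=5.5769, prob=0.093204
DUUU: Ā=79.7069, payoff=0.0000, prob=0.093204
UUUU: Ā=126.8064, payoff=46.0464, prob=0.512622
Price = Σ prob·payoff / R^4 = 28.163187 / 3.035958 = 9.2765

price = 9.2765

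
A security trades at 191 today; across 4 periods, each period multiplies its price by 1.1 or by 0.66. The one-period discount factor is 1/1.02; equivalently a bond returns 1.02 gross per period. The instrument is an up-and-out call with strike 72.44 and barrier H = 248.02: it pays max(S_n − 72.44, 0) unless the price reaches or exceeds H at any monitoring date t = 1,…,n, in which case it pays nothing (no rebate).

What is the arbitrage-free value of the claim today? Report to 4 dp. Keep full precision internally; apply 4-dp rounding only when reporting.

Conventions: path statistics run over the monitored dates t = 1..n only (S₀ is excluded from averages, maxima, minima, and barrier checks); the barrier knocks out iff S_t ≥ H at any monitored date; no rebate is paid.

price = 29.7784

Set p* = 0.8182 (from d < R < u); the path-dependent value is the discounted p*-expectation over all price paths.
Enumerate all 2^4 = 16 price paths (U = up ×1.1, D = down ×0.66); each path with k up-moves has probability p*^k·(1−p*)^(4−k).
DDDD: M=126.0600, payoff=0.0000, prob=0.001093
UDDD: M=210.1000, payoff=0.0000, prob=0.004918
DUDD: M=138.6660, payoff=0.0000, prob=0.004918
UUDD: M=231.1100, payoff=28.2315, prob=0.022130
DDUD: M=126.0600, payoff=0.0000, prob=0.004918
UDUD: M=210.1000, payoff=28.2315, prob=0.022130
DUUD: M=152.5326, payoff=28.2315, prob=0.022130
UUUD: M=254.2210, payoff=0.0000, prob=0.099583
DDDU: M=126.0600, payoff=0.0000, prob=0.004918
UDDU: M=210.1000, payoff=28.2315, prob=0.022130
DUDU: M=138.6660, payoff=28.2315, prob=0.022130
UUDU: M=231.1100, payoff=95.3459, prob=0.099583
DDUU: M=126.0600, payoff=28.2315, prob=0.022130
UDUU: M=210.1000, payoff=95.3459, prob=0.099583
DUUU: M=167.7859, payoff=95.3459, prob=0.099583
UUUU: M=279.6431, payoff=0.0000, prob=0.448125
Price = Σ prob·payoff / R^4 = 32.233103 / 1.082432 = 29.7784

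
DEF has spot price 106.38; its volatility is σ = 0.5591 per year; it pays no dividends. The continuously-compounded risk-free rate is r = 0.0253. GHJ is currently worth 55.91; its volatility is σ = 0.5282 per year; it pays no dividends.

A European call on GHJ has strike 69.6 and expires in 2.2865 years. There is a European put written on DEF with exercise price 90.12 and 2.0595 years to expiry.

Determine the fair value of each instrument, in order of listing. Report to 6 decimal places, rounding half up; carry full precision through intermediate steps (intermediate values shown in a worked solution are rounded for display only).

[GHJ call K=69.6]
σ√T = 0.5282·√2.2865 = 0.798701
d₁ = (ln(S/K) + (r+σ²/2)T) / (σ√T) = (ln(55.91/69.6) + (0.0253+0.5282²/2)·2.2865) / 0.798701 = (-0.219021 + 0.376810) / 0.798701 = 0.197556
d₂ = d₁ − σ√T = 0.197556 − 0.798701 = -0.601144
e^{−rT} = 0.943793
N(d₁) = 0.578304,  N(d₂) = 0.273872
price = S·N(d₁) − K·e^{−rT}·N(d₂) = 32.332973 − 17.990101 = 14.342872
[DEF put K=90.12]
σ√T = 0.5591·√2.0595 = 0.802362
d₁ = (ln(S/K) + (r+σ²/2)T) / (σ√T) = (ln(106.38/90.12) + (0.0253+0.5591²/2)·2.0595) / 0.802362 = (0.165875 + 0.373998) / 0.802362 = 0.672855
d₂ = d₁ − σ√T = 0.672855 − 0.802362 = -0.129507
e^{−rT} = 0.949229
N(−d₁) = 0.250520,  N(−d₂) = 0.551522
price = K·e^{−rT}·N(−d₂) − S·N(−d₁) = 47.179661 − 26.650296 = 20.529365

price(GHJ call K=69.6) = 14.342872
price(DEF put K=90.12) = 20.529365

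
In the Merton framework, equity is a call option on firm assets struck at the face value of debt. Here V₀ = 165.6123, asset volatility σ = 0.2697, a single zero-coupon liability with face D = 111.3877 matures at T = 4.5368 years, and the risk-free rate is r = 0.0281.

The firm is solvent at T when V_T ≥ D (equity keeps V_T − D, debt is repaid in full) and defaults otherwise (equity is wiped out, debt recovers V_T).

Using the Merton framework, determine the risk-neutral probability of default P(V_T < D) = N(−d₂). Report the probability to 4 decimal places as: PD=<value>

Equity is a call on the firm's assets struck at D = 111.3877:
d₁ = [ln(V₀/D) + (r + σ²/2)T] / (σ√T)
   = [ln(165.6123/111.3877) + (0.0281 + 0.5·0.2697²)·4.5368] / (0.2697·√4.5368)
   = [0.396633 + 0.292483] / 0.574455 = 1.199600
d₂ = d₁ − σ√T = 1.199600 − 0.574455 = 0.625145
risk-neutral PD = N(−d₂) = N(-0.625145) = 0.265938

PD=0.2659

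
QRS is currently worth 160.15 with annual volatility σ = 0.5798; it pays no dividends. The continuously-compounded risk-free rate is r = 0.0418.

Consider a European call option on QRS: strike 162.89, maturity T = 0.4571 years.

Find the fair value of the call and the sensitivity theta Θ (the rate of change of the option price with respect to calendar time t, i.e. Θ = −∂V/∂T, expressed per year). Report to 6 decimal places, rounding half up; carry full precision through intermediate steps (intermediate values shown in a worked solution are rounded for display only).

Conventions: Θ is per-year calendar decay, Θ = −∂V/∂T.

price = 25.030670
Θ = -29.680435

σ√T = 0.5798·√0.4571 = 0.391998
d₁ = (ln(S/K) + (r+σ²/2)T) / (σ√T) = (ln(160.15/162.89) + (0.0418+0.5798²/2)·0.4571) / 0.391998 = (-0.016964 + 0.095938) / 0.391998 = 0.201465
d₂ = d₁ − σ√T = 0.201465 − 0.391998 = -0.190533
e^{−rT} = 0.981075
N(d₁) = 0.579832,  N(d₂) = 0.424446
Call price V = S·N(d₁) − K·e^{−rT}·N(d₂) = 92.860154 − 67.829483 = 25.030670
φ(d₁) = (1/√(2π))·e^{−d₁²/2} = 0.390928
Θ = −S·φ(d₁)·σ/(2√T) − r·K·e^{−rT}·N(d₂) = −26.845163 − 2.835272 = -29.680435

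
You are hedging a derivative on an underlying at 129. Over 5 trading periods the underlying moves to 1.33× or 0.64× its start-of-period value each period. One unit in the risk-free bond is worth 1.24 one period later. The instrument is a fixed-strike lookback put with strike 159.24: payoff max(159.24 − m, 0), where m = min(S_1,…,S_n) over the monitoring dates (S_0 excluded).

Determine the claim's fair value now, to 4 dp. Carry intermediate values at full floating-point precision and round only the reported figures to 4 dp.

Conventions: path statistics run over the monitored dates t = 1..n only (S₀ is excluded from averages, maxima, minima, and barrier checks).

price = 6.8432

Risk-neutral up-probability p* = (R−d)/(u−d) = (1.24−0.64)/(1.33−0.64) = 0.8696; the claim prices as the p*-weighted sum of path payoffs discounted by R^5.
Enumerate all 2^5 = 32 price paths (U = up ×1.33, D = down ×0.64); each path with k up-moves has probability p*^k·(1−p*)^(5−k).
DDDDD: m=13.8513, payoff=145.3887, prob=0.000038
UDDDD: m=28.7847, payoff=130.4553, prob=0.000252
DUDDD: m=28.7847, payoff=130.4553, prob=0.000252
UUDDD: m=59.8181, payoff=99.4219, prob=0.001678
DDUDD: m=28.7847, payoff=130.4553, prob=0.000252
UDUDD: m=59.8181, payoff=99.4219, prob=0.001678
DUUDD: m=59.8181, payoff=99.4219, prob=0.001678
UUUDD: m=124.3096, payoff=34.9304, prob=0.011186
DDDUD: m=28.7847, payoff=130.4553, prob=0.000252
UDDUD: m=59.8181, payoff=99.4219, prob=0.001678
DUDUD: m=59.8181, payoff=99.4219, prob=0.001678
UUDUD: m=124.3096, payoff=34.9304, prob=0.011186
DDUUD: m=52.8384, payoff=106.4016, prob=0.001678
UDUUD: m=109.8048, payoff=49.4352, prob=0.011186
DUUUD: m=82.5600, payoff=76.6800, prob=0.011186
UUUUD: m=171.5700, payoff=0.0000, prob=0.074577
DDDDU: m=21.6426, payoff=137.5974, prob=0.000252
UDDDU: m=44.9760, payoff=114.2640, prob=0.001678
DUDDU: m=44.9760, payoff=114.2640, prob=0.001678
UUDDU: m=93.4658, payoff=65.7742, prob=0.011186
DDUDU: m=44.9760, payoff=114.2640, prob=0.001678
UDUDU: m=93.4658, payoff=65.7742, prob=0.011186
DUUDU: m=82.5600, payoff=76.6800, prob=0.011186
UUUDU: m=171.5700, payoff=0.0000, prob=0.074577
DDDUU: m=33.8166, payoff=125.4234, prob=0.001678
UDDUU: m=70.2751, payoff=88.9649, prob=0.011186
DUDUU: m=70.2751, payoff=88.9649, prob=0.011186
UUDUU: m=146.0404, payoff=13.1996, prob=0.074577
DDUUU: m=52.8384, payoff=106.4016, prob=0.011186
UDUUU: m=109.8048, payoff=49.4352, prob=0.074577
DUUUU: m=82.5600, payoff=76.6800, prob=0.074577
UUUUU: m=171.5700, payoff=0.0000, prob=0.497177
Price = Σ prob·payoff / R^5 = 20.061690 / 2.931625 = 6.8432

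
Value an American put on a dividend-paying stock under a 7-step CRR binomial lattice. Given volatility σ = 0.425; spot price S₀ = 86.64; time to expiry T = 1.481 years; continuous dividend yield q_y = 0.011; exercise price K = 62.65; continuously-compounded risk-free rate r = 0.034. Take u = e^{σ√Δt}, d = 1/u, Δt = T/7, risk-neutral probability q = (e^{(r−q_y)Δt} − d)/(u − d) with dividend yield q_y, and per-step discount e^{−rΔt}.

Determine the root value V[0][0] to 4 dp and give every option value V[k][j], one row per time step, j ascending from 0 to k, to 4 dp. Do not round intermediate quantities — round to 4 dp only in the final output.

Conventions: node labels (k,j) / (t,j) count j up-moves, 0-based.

price = 5.5202
tree:
5.5202
8.2843 2.4090
12.1091 3.9893 0.6187
17.1323 6.4875 1.1618 0.0000
23.2722 10.2972 2.1820 0.0000 0.0000
30.0495 15.7956 4.0978 0.0000 0.0000 0.0000
35.8382 23.0110 7.6957 0.0000 0.0000 0.0000 0.0000
40.5991 30.0495 14.4528 0.0000 0.0000 0.0000 0.0000 0.0000

params: Δt=0.21157 u=1.21590 d=0.82243 q=0.46368 e^(-rΔt)=0.99283
t_7 payoffs: 40.5991 30.0495 14.4528 0.0000 0.0000 0.0000 0.0000 0.0000
k=6: node(6,0) S=26.8118 payoff=35.8382 vs cont=35.4515 → 35.8382 [stop]  node(6,1) S=39.6390 payoff=23.0110 vs cont=22.6541 → 23.0110 [stop]  node(6,2) S=58.6031 payoff=4.0469 vs cont=7.6957 → 7.6957 [wait]  node(6,3) S=86.6400 payoff=0.0000 vs cont=0.0000 → 0.0000 [wait]  node(6,4) S=128.0903 payoff=0.0000 vs cont=0.0000 → 0.0000 [wait]  node(6,5) S=189.3711 payoff=0.0000 vs cont=0.0000 → 0.0000 [wait]  node(6,6) S=279.9700 payoff=0.0000 vs cont=0.0000 → 0.0000 [wait]
k=5: node(5,0) S=32.6005 payoff=30.0495 vs cont=29.6762 → 30.0495 [stop]  node(5,1) S=48.1972 payoff=14.4528 vs cont=15.7956 → 15.7956 [wait]  node(5,2) S=71.2557 payoff=0.0000 vs cont=4.0978 → 4.0978 [wait]  node(5,3) S=105.3458 payoff=0.0000 vs cont=0.0000 → 0.0000 [wait]  node(5,4) S=155.7453 payoff=0.0000 vs cont=0.0000 → 0.0000 [wait]  node(5,5) S=230.2569 payoff=0.0000 vs cont=0.0000 → 0.0000 [wait]
k=4: node(4,0) S=39.6390 payoff=23.0110 vs cont=23.2722 → 23.2722 [wait]  node(4,1) S=58.6031 payoff=4.0469 vs cont=10.2972 → 10.2972 [wait]  node(4,2) S=86.6400 payoff=0.0000 vs cont=2.1820 → 2.1820 [wait]  node(4,3) S=128.0903 payoff=0.0000 vs cont=0.0000 → 0.0000 [wait]  node(4,4) S=189.3711 payoff=0.0000 vs cont=0.0000 → 0.0000 [wait]
k=3: node(3,0) S=48.1972 payoff=14.4528 vs cont=17.1323 → 17.1323 [wait]  node(3,1) S=71.2557 payoff=0.0000 vs cont=6.4875 → 6.4875 [wait]  node(3,2) S=105.3458 payoff=0.0000 vs cont=1.1618 → 1.1618 [wait]  node(3,3) S=155.7453 payoff=0.0000 vs cont=0.0000 → 0.0000 [wait]
k=2: node(2,0) S=58.6031 payoff=4.0469 vs cont=12.1091 → 12.1091 [wait]  node(2,1) S=86.6400 payoff=0.0000 vs cont=3.9893 → 3.9893 [wait]  node(2,2) S=128.0903 payoff=0.0000 vs cont=0.6187 → 0.6187 [wait]
k=1: node(1,0) S=71.2557 payoff=0.0000 vs cont=8.2843 → 8.2843 [wait]  node(1,1) S=105.3458 payoff=0.0000 vs cont=2.4090 → 2.4090 [wait]
k=0: node(0,0) S=86.6400 payoff=0.0000 vs cont=5.5202 → 5.5202 [wait]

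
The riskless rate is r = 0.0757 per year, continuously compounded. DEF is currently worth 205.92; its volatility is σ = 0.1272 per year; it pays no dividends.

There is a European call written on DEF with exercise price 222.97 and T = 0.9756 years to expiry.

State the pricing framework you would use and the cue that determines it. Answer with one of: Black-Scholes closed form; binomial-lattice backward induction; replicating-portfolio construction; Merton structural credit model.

framework: Black-Scholes closed form

Key observation: with DEF following a GBM at constant σ and r, the European call struck at 222.97 prices in closed form — nothing here needs a stepwise model or a balance sheet.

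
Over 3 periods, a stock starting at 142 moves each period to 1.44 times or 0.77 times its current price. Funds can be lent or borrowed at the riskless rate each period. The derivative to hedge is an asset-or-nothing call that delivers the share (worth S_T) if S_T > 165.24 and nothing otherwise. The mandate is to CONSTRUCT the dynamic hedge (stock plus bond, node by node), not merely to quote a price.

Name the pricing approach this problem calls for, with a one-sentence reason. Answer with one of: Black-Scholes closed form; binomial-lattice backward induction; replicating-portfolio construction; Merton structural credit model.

framework: replicating-portfolio construction

Key observation: a price alone would not answer the question — the per-node share/bond construction on the spot-142, 1.44/0.77 tree is required, and only the replicating-portfolio method yields it.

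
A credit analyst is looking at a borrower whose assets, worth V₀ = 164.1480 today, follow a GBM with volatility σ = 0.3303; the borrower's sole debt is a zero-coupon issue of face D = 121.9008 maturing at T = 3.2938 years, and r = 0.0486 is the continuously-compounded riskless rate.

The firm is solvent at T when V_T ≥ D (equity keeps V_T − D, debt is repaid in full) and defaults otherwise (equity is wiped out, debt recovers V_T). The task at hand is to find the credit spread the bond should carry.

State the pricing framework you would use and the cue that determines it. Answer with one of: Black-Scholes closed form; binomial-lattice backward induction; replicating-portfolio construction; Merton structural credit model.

Key observation: with the firm-asset dynamics (V₀ = 164.1480) and a single zero-coupon liability of face 121.9008 given, debt value, spread, and default probability all derive from the option view of the balance sheet.

framework: Merton structural credit model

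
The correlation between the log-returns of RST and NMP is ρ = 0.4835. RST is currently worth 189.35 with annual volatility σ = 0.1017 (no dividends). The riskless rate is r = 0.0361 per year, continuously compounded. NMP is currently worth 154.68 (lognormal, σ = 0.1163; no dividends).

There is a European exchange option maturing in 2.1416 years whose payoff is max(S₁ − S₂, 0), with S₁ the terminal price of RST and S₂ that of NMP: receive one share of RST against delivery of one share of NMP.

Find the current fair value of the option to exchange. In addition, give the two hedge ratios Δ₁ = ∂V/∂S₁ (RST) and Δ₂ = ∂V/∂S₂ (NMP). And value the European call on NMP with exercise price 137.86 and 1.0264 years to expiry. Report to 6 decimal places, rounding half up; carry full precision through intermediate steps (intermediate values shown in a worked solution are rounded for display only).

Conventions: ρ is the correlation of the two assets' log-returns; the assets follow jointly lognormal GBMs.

exchange price = 36.110637
Δ1 = 0.906759
Δ2 = -0.876547
price(NMP call K=137.86) = 22.616661

σ_eff = √(σ₁² + σ₂² − 2ρσ₁σ₂) = √(0.1017² + 0.1163² − 2·0.4835·0.1017·0.1163) = 0.111495
d₁ = (ln(S₁/S₂) + (q₂ − q₁ + σ_eff²/2)T) / (σ_eff√T) = (ln(189.35/154.68) + (0.0 − 0.0 + 0.006216)·2.1416) / 0.163164 = 1.321060
d₂ = d₁ − σ_eff√T = 1.321060 − 0.163164 = 1.157896
N(d₁) = 0.906759,  N(d₂) = 0.876547
V = S₁·e^{−q₁T}·N(d₁) − S₂·e^{−q₂T}·N(d₂) = 171.694882 − 135.584245 = 36.110637
Δ₁ = e^{−q₁T}·N(d₁) = 0.906759;  Δ₂ = −e^{−q₂T}·N(d₂) = -0.876547
[vanilla: NMP call K=137.86]
σ√T = 0.1163·√1.0264 = 0.117825
d₁ = (ln(S/K) + (r+σ²/2)T) / (σ√T) = (ln(154.68/137.86) + (0.0361+0.1163²/2)·1.0264) / 0.117825 = (0.115120 + 0.043994) / 0.117825 = 1.350426
d₂ = d₁ − σ√T = 1.350426 − 0.117825 = 1.232601
e^{−rT} = 0.963625
N(d₁) = 0.911560,  N(d₂) = 0.891138
price = S·N(d₁) − K·e^{−rT}·N(d₂) = 141.000161 − 118.383499 = 22.616661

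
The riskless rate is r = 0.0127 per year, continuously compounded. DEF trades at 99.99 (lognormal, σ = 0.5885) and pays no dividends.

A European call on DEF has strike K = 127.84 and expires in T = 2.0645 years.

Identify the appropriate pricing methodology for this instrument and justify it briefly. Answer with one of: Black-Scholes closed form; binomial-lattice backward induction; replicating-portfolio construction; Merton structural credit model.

Key observation: a European claim on DEF (strike 127.84) — a lognormal (GBM) underlying with constant rate and volatility — has an exact closed-form value; no lattice or capital structure is involved.

framework: Black-Scholes closed form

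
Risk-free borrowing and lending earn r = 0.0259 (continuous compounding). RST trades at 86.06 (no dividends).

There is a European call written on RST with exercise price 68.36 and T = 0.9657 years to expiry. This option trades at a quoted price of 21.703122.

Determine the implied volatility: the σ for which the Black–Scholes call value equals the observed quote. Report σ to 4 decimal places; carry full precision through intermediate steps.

sigma = 0.2972

At σ = 0.2972 the Black–Scholes value reproduces the quote:
σ√T = 0.2972·√0.9657 = 0.292059
d₁ = (ln(S/K) + (r+σ²/2)T) / (σ√T) = (ln(86.06/68.36) + (0.0259+0.2972²/2)·0.9657) / 0.292059 = (0.230257 + 0.067661) / 0.292059 = 1.020061
d₂ = d₁ − σ√T = 1.020061 − 0.292059 = 0.728003
e^{−rT} = 0.975299
N(d₁) = 0.846150,  N(d₂) = 0.766694
V = S·N(d₁) − K·e^{−rT}·N(d₂) = 72.819694 − 51.116572 = 21.703122 (matching the quote); vega is positive throughout, so no other σ reproduces this price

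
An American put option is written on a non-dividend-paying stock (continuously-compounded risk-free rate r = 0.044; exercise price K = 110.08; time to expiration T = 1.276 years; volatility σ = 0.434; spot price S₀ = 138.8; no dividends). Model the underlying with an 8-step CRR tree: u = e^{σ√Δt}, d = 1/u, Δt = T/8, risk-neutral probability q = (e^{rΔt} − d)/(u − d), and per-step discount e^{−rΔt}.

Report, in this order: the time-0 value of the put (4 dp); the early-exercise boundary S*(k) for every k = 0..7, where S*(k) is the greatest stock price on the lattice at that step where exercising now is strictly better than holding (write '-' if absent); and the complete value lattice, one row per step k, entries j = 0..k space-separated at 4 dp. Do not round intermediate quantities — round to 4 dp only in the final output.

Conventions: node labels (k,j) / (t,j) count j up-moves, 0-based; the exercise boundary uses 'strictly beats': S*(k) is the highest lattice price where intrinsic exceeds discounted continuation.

Δt=0.15950  u=1.18926  d=0.84086  q=0.47699  discount=0.99301
step 8 (expiry): payoffs max(K−S,0) = 75.3916 61.0191 40.6916 11.9418 0.0000 0.0000 0.0000 0.0000 0.0000
step 7: (k=7,j=0): S=41.2534, K−S=68.8266, hold=68.0567 ⇒ V=68.8266 exercise | (k=7,j=1): S=58.3460, K−S=51.7340, hold=50.9641 ⇒ V=51.7340 exercise | (k=7,j=2): S=82.5206, K−S=27.5594, hold=26.7895 ⇒ V=27.5594 exercise | (k=7,j=3): S=116.7116, K−S=0.0000, hold=6.2020 ⇒ V=6.2020 continue | (k=7,j=4): S=165.0688, K−S=0.0000, hold=0.0000 ⇒ V=0.0000 continue | (k=7,j=5): S=233.4621, K−S=0.0000, hold=0.0000 ⇒ V=0.0000 continue | (k=7,j=6): S=330.1928, K−S=0.0000, hold=0.0000 ⇒ V=0.0000 continue | (k=7,j=7): S=467.0021, K−S=0.0000, hold=0.0000 ⇒ V=0.0000 continue  boundary S*=82.5206
step 6: (k=6,j=0): S=49.0609, K−S=61.0191, hold=60.2492 ⇒ V=61.0191 exercise | (k=6,j=1): S=69.3884, K−S=40.6916, hold=39.9217 ⇒ V=40.6916 exercise | (k=6,j=2): S=98.1382, K−S=11.9418, hold=17.2506 ⇒ V=17.2506 continue | (k=6,j=3): S=138.8000, K−S=0.0000, hold=3.2210 ⇒ V=3.2210 continue | (k=6,j=4): S=196.3092, K−S=0.0000, hold=0.0000 ⇒ V=0.0000 continue | (k=6,j=5): S=277.6464, K−S=0.0000, hold=0.0000 ⇒ V=0.0000 continue | (k=6,j=6): S=392.6840, K−S=0.0000, hold=0.0000 ⇒ V=0.0000 continue  boundary S*=69.3884
step 5: (k=5,j=0): S=58.3460, K−S=51.7340, hold=50.9641 ⇒ V=51.7340 exercise | (k=5,j=1): S=82.5206, K−S=27.5594, hold=29.3041 ⇒ V=29.3041 continue | (k=5,j=2): S=116.7116, K−S=0.0000, hold=10.4848 ⇒ V=10.4848 continue | (k=5,j=3): S=165.0688, K−S=0.0000, hold=1.6728 ⇒ V=1.6728 continue | (k=5,j=4): S=233.4621, K−S=0.0000, hold=0.0000 ⇒ V=0.0000 continue | (k=5,j=5): S=330.1928, K−S=0.0000, hold=0.0000 ⇒ V=0.0000 continue  boundary S*=58.3460
step 4: (k=4,j=0): S=69.3884, K−S=40.6916, hold=40.7481 ⇒ V=40.7481 continue | (k=4,j=1): S=98.1382, K−S=11.9418, hold=20.1853 ⇒ V=20.1853 continue | (k=4,j=2): S=138.8000, K−S=0.0000, hold=6.2376 ⇒ V=6.2376 continue | (k=4,j=3): S=196.3092, K−S=0.0000, hold=0.8688 ⇒ V=0.8688 continue | (k=4,j=4): S=277.6464, K−S=0.0000, hold=0.0000 ⇒ V=0.0000 continue  boundary S*=-
step 3: (k=3,j=0): S=82.5206, K−S=27.5594, hold=30.7235 ⇒ V=30.7235 continue | (k=3,j=1): S=116.7116, K−S=0.0000, hold=13.4377 ⇒ V=13.4377 continue | (k=3,j=2): S=165.0688, K−S=0.0000, hold=3.6510 ⇒ V=3.6510 continue | (k=3,j=3): S=233.4621, K−S=0.0000, hold=0.4512 ⇒ V=0.4512 continue  boundary S*=-
step 2: (k=2,j=0): S=98.1382, K−S=11.9418, hold=22.3211 ⇒ V=22.3211 continue | (k=2,j=1): S=138.8000, K−S=0.0000, hold=8.7082 ⇒ V=8.7082 continue | (k=2,j=2): S=196.3092, K−S=0.0000, hold=2.1099 ⇒ V=2.1099 continue  boundary S*=-
step 1: (k=1,j=0): S=116.7116, K−S=0.0000, hold=15.7172 ⇒ V=15.7172 continue | (k=1,j=1): S=165.0688, K−S=0.0000, hold=5.5220 ⇒ V=5.5220 continue  boundary S*=-
step 0: (k=0,j=0): S=138.8000, K−S=0.0000, hold=10.7783 ⇒ V=10.7783 continue  boundary S*=-

price = 10.7783
boundary = - - - - - 58.3460 69.3884 82.5206
tree:
10.7783
15.7172 5.5220
22.3211 8.7082 2.1099
30.7235 13.4377 3.6510 0.4512
40.7481 20.1853 6.2376 0.8688 0.0000
51.7340 29.3041 10.4848 1.6728 0.0000 0.0000
61.0191 40.6916 17.2506 3.2210 0.0000 0.0000 0.0000
68.8266 51.7340 27.5594 6.2020 0.0000 0.0000 0.0000 0.0000
75.3916 61.0191 40.6916 11.9418 0.0000 0.0000 0.0000 0.0000 0.0000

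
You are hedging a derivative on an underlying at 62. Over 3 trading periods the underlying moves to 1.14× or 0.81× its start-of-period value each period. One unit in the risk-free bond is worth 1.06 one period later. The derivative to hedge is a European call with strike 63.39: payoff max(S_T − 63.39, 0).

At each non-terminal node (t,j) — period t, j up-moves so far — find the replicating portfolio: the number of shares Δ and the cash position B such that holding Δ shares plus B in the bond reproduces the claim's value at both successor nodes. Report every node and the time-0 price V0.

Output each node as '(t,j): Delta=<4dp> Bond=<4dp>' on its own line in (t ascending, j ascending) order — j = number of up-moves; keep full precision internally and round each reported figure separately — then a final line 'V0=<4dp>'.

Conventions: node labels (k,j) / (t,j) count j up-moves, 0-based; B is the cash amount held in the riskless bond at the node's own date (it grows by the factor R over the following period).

(0,0): Delta=0.6938 Bond=-31.9661
(1,0): Delta=0.0809 Bond=-3.1045
(1,1): Delta=0.8331 Bond=-43.7335
(2,0): Delta=0.0000 Bond=0.0000
(2,1): Delta=0.0993 Bond=-4.3439
(2,2): Delta=1.0000 Bond=-59.8019
V0=11.0490

No-arbitrage ⇒ martingale measure with p* = (R−d)/(u−d) = 0.7576.
Terminal payoffs: V(3,0)=0.0000, V(3,1)=0.0000, V(3,2)=1.8759, V(3,3)=28.4657
  t=2,j=0: stock 40.6782 → up 46.3731 (V=0.0000), down 32.9493 (V=0.0000). Price 0.0000; hedge Δ=0.0000, bond B=0.0000.
  t=2,j=1: stock 57.2508 → up 65.2659 (V=1.8759), down 46.3731 (V=0.0000). Price 1.3407; hedge Δ=0.0993, bond B=-4.3439.
  t=2,j=2: stock 80.5752 → up 91.8557 (V=28.4657), down 65.2659 (V=1.8759). Price 20.7733; hedge Δ=1.0000, bond B=-59.8019.
  t=1,j=0: stock 50.2200 → up 57.2508 (V=1.3407), down 40.6782 (V=0.0000). Price 0.9582; hedge Δ=0.0809, bond B=-3.1045.
  t=1,j=1: stock 70.6800 → up 80.5752 (V=20.7733), down 57.2508 (V=1.3407). Price 15.1532; hedge Δ=0.8331, bond B=-43.7335.
  t=0,j=0: stock 62.0000 → up 70.6800 (V=15.1532), down 50.2200 (V=0.9582). Price 11.0490; hedge Δ=0.6938, bond B=-31.9661.
As a check, the time-0 holding Δ(0,0)·S0 + B(0,0) comes to 11.0490 — exactly V0.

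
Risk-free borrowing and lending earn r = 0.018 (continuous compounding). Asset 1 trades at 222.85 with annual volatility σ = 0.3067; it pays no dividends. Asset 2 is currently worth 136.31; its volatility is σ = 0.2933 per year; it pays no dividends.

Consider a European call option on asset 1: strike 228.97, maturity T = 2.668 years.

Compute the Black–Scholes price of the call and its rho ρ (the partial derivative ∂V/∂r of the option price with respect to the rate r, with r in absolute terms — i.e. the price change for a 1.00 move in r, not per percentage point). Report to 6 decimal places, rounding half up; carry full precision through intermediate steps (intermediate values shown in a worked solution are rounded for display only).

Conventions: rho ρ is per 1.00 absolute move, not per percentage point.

price = 45.965357
ρ = 242.996265

σ√T = 0.3067·√2.668 = 0.500964
d₁ = (ln(S/K) + (r+σ²/2)T) / (σ√T) = (ln(222.85/228.97) + (0.018+0.3067²/2)·2.668) / 0.500964 = (-0.027092 + 0.173507) / 0.500964 = 0.292265
d₂ = d₁ − σ√T = 0.292265 − 0.500964 = -0.208699
e^{−rT} = 0.953111
N(d₁) = 0.614958,  N(d₂) = 0.417342
Call price V = S·N(d₁) − K·e^{−rT}·N(d₂) = 137.043417 − 91.078060 = 45.965357
ρ = K·T·e^{−rT}·N(d₂) = 242.996265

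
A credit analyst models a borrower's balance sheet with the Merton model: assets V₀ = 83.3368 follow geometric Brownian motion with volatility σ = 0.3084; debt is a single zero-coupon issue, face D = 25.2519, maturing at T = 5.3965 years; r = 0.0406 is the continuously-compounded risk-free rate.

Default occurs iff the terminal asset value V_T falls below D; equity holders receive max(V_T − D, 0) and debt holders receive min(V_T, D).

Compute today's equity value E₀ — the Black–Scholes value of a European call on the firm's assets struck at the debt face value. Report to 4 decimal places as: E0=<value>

E0=63.3094

Work the structural quantities from V₀ = 83.3368 against face 25.2519:
d₁ = [ln(V₀/D) + (r + σ²/2)T] / (σ√T)
   = [ln(83.3368/25.2519) + (0.0406 + 0.5·0.3084²)·5.3965] / (0.3084·√5.3965)
   = [1.193989 + 0.475730] / 0.716425 = 2.330628
d₂ = d₁ − σ√T = 2.330628 − 0.716425 = 1.614203
N(d₁) = 0.990113,  N(d₂) = 0.946758,  e^(−rT) = 0.803243
E₀ = V₀·N(d₁) − D·e^(−rT)·N(d₂)
   = 83.3368·0.990113 − 25.2519·0.803243·0.946758 = 63.309400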